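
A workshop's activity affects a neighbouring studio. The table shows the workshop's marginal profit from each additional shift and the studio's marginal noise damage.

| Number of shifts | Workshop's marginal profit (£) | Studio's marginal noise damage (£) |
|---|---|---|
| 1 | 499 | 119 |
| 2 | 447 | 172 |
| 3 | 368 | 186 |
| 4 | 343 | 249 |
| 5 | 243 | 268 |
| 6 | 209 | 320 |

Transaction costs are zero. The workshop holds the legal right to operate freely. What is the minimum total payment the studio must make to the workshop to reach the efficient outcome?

£452

Left alone the workshop would choose level 6 (marginal profit stays positive).
Efficient level: k* = 4 (marginal profit ≥ marginal noise damage through 4).
The studio must at least cover the workshop's forgone profit from cutting 6→4: 243 + 209 = 452.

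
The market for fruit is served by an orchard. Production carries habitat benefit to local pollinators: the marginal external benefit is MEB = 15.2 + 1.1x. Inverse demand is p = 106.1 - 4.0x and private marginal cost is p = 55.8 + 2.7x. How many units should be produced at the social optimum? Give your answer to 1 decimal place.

x* = 11.7

Social marginal cost = private MC − MEB = 40.6 + 1.6x.
Set SMC = demand: 40.6 + 1.6x = 106.1 - 4.0x → x* = 11.6964.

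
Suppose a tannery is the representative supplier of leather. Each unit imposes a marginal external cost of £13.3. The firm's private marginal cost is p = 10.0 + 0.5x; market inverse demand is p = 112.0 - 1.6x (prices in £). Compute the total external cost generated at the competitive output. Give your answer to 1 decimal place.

Market equilibrium (private): 10.0 + 0.5x = 112.0 - 1.6x → x_m = 48.5714.
Total external cost = MEC × x_m = 13.3 × 48.5714 = 645.9996.

£646.0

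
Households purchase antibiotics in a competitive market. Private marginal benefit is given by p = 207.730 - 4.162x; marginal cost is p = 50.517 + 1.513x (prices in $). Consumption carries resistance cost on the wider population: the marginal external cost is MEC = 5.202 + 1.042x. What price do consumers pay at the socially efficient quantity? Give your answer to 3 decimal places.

Social marginal benefit = demand − MEC = 202.528 - 5.204x.
Set SMB = MC: 202.528 - 5.204x = 50.517 + 1.513x → x* = 22.6308.
Consumer price on the demand curve at x*: 207.730 − 4.162×22.6308 = 113.5406.

P = $113.541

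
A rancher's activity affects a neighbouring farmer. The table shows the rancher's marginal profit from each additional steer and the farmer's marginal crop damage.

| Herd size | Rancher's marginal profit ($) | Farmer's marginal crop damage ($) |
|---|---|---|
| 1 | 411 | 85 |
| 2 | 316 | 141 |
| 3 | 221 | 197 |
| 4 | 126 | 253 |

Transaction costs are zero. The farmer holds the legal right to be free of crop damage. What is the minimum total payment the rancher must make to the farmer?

$423

Efficient level: marginal profit ≥ marginal crop damage through level 3, so k* = 3.
With the farmer holding the right, the rancher must at least compensate total damage at k*: 85 + 141 + 197 = 423.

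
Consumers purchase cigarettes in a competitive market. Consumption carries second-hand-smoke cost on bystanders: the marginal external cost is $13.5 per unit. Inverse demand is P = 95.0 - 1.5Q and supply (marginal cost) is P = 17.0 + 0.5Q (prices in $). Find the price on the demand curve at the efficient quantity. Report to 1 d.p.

P = $46.6

Social marginal benefit = demand − MEC = 81.5 - 1.5Q.
Set SMB = MC: 81.5 - 1.5Q = 17.0 + 0.5Q → Q* = 32.2500.
Consumer price on the demand curve at Q*: 95.0 − 1.5×32.2500 = 46.6250.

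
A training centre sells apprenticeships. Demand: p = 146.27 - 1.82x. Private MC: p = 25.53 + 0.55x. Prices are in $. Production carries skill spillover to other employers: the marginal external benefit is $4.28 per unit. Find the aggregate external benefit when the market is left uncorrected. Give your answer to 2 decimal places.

$218.05

Market equilibrium (private): 25.53 + 0.55x = 146.27 - 1.82x → x_m = 50.9451.
Total external benefit = MEB × x_m = 4.28 × 50.9451 = 218.0450.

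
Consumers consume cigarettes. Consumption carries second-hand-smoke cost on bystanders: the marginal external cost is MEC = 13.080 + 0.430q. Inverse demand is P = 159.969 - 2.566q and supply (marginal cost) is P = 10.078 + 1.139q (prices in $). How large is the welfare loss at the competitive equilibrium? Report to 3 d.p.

DWL = $112.310

Market equilibrium (private): 10.078 + 1.139q = 159.969 - 2.566q → q_m = 40.4564.
Social marginal benefit = demand − MEC = 146.889 - 2.996q.
Set SMB = MC: 146.889 - 2.996q = 10.078 + 1.139q → q* = 33.0861.
The loss is the area between SMB and MC from q* to q_m; with linear curves that's a triangle of height MEC(q_m).
DWL = ½ × 7.3703 × 30.4763 = 112.3097.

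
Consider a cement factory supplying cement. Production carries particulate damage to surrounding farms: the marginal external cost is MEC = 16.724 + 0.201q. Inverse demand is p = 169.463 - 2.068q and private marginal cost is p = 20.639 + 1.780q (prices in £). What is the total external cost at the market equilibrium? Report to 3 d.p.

Market equilibrium (private): 20.639 + 1.780q = 169.463 - 2.068q → q_m = 38.6757.
Total external cost = ∫₀^{q_m} (16.724 + 0.201q) dq = 16.724×38.6757 + ½×0.201×38.6757² = 797.1413.

£797.141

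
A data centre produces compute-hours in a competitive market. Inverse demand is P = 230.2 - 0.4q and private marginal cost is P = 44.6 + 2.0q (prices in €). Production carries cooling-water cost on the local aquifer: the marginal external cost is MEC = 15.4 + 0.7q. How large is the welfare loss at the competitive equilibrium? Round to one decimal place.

DWL = €779.8

Market equilibrium (private): 44.6 + 2.0q = 230.2 - 0.4q → q_m = 77.3333.
Social marginal cost = private MC + MEC = 60.0 + 2.7q.
Set SMC = demand: 60.0 + 2.7q = 230.2 - 0.4q → q* = 54.9032.
The loss is the area between SMC and demand from q* to q_m; with linear curves that's a triangle of height MEC(q_m).
DWL = ½ × 22.4301 × 69.5333 = 779.8194.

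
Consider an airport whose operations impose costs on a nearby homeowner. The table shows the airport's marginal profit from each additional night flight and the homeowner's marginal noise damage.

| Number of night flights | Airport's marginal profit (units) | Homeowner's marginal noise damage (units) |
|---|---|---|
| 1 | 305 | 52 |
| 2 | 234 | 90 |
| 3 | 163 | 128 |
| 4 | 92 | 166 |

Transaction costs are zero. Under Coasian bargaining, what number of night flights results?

3

Bargaining reaches the level where marginal profit last exceeds marginal noise damage.
That holds through level 3 (163 ≥ 128) but not at 4 (92 < 166).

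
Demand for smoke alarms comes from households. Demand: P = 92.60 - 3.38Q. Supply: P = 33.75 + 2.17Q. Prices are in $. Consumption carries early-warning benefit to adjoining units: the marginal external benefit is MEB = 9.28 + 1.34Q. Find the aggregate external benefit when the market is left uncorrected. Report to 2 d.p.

Market equilibrium (private): 33.75 + 2.17Q = 92.60 - 3.38Q → Q_m = 10.6036.
Total external benefit = ∫₀^{Q_m} (9.28 + 1.34Q) dQ = 9.28×10.6036 + ½×1.34×10.6036² = 173.7338.

$173.73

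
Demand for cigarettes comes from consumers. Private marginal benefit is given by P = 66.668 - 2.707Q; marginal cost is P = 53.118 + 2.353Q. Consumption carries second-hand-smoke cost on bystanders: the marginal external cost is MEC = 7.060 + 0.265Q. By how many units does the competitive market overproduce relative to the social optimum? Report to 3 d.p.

Market equilibrium (private): 53.118 + 2.353Q = 66.668 - 2.707Q → Q_m = 2.6779.
Social marginal benefit = demand − MEC = 59.608 - 2.972Q.
Set SMB = MC: 59.608 - 2.972Q = 53.118 + 2.353Q → Q* = 1.2188.
Gap = |2.6779 − 1.2188| = 1.4591.

1.459 units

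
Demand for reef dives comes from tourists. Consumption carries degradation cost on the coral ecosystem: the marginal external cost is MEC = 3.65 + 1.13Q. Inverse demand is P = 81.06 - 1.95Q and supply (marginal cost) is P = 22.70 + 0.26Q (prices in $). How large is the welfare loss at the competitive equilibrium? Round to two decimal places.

Market equilibrium (private): 22.70 + 0.26Q = 81.06 - 1.95Q → Q_m = 26.4072.
Social marginal benefit = demand − MEC = 77.41 - 3.08Q.
Set SMB = MC: 77.41 - 3.08Q = 22.70 + 0.26Q → Q* = 16.3802.
Height of the DWL triangle at Q_m is MC(Q_m) − SMB(Q_m) = MEC(Q_m) = 33.4902.
DWL = ½ × 10.0270 × 33.4902 = 167.9031.

DWL = $167.90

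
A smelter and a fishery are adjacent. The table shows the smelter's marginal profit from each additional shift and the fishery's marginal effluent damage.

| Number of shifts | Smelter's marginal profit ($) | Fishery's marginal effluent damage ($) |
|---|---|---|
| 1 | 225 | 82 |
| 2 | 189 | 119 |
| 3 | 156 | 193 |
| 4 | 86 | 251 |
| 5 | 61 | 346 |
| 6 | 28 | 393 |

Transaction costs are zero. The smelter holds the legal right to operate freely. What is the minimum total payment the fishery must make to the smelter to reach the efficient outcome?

$331

Left alone the smelter would choose level 6 (marginal profit stays positive).
Efficient level: k* = 2 (marginal profit ≥ marginal effluent damage through 2).
The fishery must at least cover the smelter's forgone profit from cutting 6→2: 156 + 86 + 61 + 28 = 331.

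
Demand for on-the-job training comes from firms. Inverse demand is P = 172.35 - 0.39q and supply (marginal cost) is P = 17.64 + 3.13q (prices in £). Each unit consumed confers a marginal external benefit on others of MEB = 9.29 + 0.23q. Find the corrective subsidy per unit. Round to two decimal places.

subsidy = £20.76 per unit

Social marginal benefit = demand + MEB = 181.64 - 0.16q.
Set SMB = MC: 181.64 - 0.16q = 17.64 + 3.13q → q* = 49.8480.
The Pigouvian subsidy equals MEB at q*: 9.29 + 0.23×49.8480 = 20.7550.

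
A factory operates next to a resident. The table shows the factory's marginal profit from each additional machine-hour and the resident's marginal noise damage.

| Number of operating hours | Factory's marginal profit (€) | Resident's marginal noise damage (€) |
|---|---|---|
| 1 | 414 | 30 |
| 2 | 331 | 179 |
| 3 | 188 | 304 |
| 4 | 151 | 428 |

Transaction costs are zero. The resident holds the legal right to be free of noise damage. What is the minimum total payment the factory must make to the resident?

€209

Efficient level: marginal profit ≥ marginal noise damage through level 2, so k* = 2.
With the resident holding the right, the factory must at least compensate total damage at k*: 30 + 179 = 209.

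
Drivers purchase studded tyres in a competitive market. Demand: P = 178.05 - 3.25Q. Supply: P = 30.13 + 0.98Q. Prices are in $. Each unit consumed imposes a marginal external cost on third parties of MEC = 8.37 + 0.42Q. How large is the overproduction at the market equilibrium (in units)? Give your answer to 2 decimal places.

4.96 units

Market equilibrium (private): 30.13 + 0.98Q = 178.05 - 3.25Q → Q_m = 34.9693.
Social marginal benefit = demand − MEC = 169.68 - 3.67Q.
Set SMB = MC: 169.68 - 3.67Q = 30.13 + 0.98Q → Q* = 30.0108.
Gap = |34.9693 − 30.0108| = 4.9585.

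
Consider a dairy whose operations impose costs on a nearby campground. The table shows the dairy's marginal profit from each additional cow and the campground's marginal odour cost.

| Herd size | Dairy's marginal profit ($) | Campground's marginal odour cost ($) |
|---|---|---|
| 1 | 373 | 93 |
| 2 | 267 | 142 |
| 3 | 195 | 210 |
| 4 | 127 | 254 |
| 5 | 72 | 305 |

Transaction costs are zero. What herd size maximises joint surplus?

Bargaining reaches the level where marginal profit last exceeds marginal odour cost.
That holds through level 2 (267 ≥ 142) but not at 3 (195 < 210).

2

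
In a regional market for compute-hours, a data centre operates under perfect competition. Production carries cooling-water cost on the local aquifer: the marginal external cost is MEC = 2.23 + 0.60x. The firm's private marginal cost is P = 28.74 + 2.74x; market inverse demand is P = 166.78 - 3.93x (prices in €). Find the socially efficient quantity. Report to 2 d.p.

x* = 18.68

Social marginal cost = private MC + MEC = 30.97 + 3.34x.
Set SMC = demand: 30.97 + 3.34x = 166.78 - 3.93x → x* = 18.6809.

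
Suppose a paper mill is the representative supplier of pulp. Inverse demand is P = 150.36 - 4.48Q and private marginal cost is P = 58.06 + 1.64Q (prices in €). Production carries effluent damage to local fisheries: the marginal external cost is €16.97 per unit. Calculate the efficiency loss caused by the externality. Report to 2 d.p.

Market equilibrium (private): 58.06 + 1.64Q = 150.36 - 4.48Q → Q_m = 15.0817.
Social marginal cost = private MC + MEC = 75.03 + 1.64Q.
Set SMC = demand: 75.03 + 1.64Q = 150.36 - 4.48Q → Q* = 12.3088.
Between Q* and Q_m the wedge SMC − demand runs linearly from 0 to MEC(Q_m), so the loss is a triangle.
DWL = ½ × 2.7729 × 16.9700 = 23.5281.

DWL = €23.53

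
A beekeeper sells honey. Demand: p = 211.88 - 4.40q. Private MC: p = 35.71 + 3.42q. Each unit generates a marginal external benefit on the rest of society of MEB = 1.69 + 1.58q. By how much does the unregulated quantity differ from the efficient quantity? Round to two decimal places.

Market equilibrium (private): 35.71 + 3.42q = 211.88 - 4.40q → q_m = 22.5281.
Social marginal cost = private MC − MEB = 34.02 + 1.84q.
Set SMC = demand: 34.02 + 1.84q = 211.88 - 4.40q → q* = 28.5032.
Gap = |22.5281 − 28.5032| = 5.9751.

5.98 units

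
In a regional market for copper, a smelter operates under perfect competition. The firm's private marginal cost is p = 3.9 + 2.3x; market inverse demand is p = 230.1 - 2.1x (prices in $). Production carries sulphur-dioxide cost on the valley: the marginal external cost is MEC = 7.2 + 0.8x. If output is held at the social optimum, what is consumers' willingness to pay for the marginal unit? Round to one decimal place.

P = $141.7

Social marginal cost = private MC + MEC = 11.1 + 3.1x.
Set SMC = demand: 11.1 + 3.1x = 230.1 - 2.1x → x* = 42.1154.
Consumer price on the demand curve at x*: 230.1 − 2.1×42.1154 = 141.6577.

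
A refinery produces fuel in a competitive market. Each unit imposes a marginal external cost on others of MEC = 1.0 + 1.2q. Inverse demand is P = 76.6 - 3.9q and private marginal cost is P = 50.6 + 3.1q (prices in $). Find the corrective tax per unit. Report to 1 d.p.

Social marginal cost = private MC + MEC = 51.6 + 4.3q.
Set SMC = demand: 51.6 + 4.3q = 76.6 - 3.9q → q* = 3.0488.
The Pigouvian tax equals MEC at q*: 1.0 + 1.2×3.0488 = 4.6586.

tax = $4.7 per unit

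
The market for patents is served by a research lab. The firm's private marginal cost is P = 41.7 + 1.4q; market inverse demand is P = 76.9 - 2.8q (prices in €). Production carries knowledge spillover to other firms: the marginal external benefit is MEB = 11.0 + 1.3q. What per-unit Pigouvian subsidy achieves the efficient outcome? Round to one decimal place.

Social marginal cost = private MC − MEB = 30.7 + 0.1q.
Set SMC = demand: 30.7 + 0.1q = 76.9 - 2.8q → q* = 15.9310.
The Pigouvian subsidy equals MEB at q*: 11.0 + 1.3×15.9310 = 31.7103.

subsidy = €31.7 per unit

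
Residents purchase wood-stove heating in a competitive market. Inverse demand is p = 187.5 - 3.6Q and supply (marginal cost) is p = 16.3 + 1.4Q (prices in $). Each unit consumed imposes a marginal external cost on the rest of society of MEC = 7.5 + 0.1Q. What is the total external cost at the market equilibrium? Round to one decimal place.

Market equilibrium (private): 16.3 + 1.4Q = 187.5 - 3.6Q → Q_m = 34.2400.
Total external cost = ∫₀^{Q_m} (7.5 + 0.1Q) dQ = 7.5×34.2400 + ½×0.1×34.2400² = 315.4189.

$315.4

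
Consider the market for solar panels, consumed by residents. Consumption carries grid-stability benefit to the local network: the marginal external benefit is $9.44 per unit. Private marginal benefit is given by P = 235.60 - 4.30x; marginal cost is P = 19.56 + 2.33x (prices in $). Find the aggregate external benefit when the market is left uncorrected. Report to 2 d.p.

Market equilibrium (private): 19.56 + 2.33x = 235.60 - 4.30x → x_m = 32.5852.
Total external benefit = MEB × x_m = 9.44 × 32.5852 = 307.6043.

$307.60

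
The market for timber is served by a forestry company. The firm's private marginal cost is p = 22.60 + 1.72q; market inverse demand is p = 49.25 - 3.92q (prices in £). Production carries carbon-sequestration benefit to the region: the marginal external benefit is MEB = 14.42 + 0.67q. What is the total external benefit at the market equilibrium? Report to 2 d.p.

£75.62

Market equilibrium (private): 22.60 + 1.72q = 49.25 - 3.92q → q_m = 4.7252.
Total external benefit = ∫₀^{q_m} (14.42 + 0.67q) dq = 14.42×4.7252 + ½×0.67×4.7252² = 75.6171.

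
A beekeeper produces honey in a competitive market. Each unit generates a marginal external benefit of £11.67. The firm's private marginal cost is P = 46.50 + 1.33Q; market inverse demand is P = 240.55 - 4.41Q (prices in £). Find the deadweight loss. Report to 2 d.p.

DWL = £11.86

Market equilibrium (private): 46.50 + 1.33Q = 240.55 - 4.41Q → Q_m = 33.8066.
Social marginal cost = private MC − MEB = 34.83 + 1.33Q.
Set SMC = demand: 34.83 + 1.33Q = 240.55 - 4.41Q → Q* = 35.8397.
The loss is the area between SMC and demand from Q* to Q_m; with linear curves that's a triangle of height MEB(Q_m).
DWL = ½ × 2.0331 × 11.6700 = 11.8631.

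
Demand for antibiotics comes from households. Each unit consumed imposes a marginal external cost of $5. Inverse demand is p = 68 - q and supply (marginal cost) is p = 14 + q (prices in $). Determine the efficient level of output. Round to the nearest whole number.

Social marginal benefit = demand − MEC = 63 - q.
Set SMB = MC: 63 - q = 14 + q → q* = 24.5000.

q* = 25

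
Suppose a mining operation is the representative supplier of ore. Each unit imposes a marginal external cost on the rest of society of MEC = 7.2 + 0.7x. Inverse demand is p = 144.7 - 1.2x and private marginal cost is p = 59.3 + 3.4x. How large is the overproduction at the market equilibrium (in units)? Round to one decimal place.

Market equilibrium (private): 59.3 + 3.4x = 144.7 - 1.2x → x_m = 18.5652.
Social marginal cost = private MC + MEC = 66.5 + 4.1x.
Set SMC = demand: 66.5 + 4.1x = 144.7 - 1.2x → x* = 14.7547.
Gap = |18.5652 − 14.7547| = 3.8105.

3.8 units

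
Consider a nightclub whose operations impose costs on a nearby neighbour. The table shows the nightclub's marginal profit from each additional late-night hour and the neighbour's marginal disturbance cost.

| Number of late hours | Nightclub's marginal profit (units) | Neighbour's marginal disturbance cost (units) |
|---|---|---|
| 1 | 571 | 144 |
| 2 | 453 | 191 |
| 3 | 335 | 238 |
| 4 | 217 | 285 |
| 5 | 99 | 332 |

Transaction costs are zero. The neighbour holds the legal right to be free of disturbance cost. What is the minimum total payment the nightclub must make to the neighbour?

Efficient level: marginal profit ≥ marginal disturbance cost through level 3, so k* = 3.
With the neighbour holding the right, the nightclub must at least compensate total damage at k*: 144 + 191 + 238 = 573.

573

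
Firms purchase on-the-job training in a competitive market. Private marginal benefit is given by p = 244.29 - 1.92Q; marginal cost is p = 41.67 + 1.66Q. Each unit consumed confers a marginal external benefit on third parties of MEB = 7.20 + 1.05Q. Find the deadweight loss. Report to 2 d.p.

DWL = 877.32

Market equilibrium (private): 41.67 + 1.66Q = 244.29 - 1.92Q → Q_m = 56.5978.
Social marginal benefit = demand + MEB = 251.49 - 0.87Q.
Set SMB = MC: 251.49 - 0.87Q = 41.67 + 1.66Q → Q* = 82.9328.
The welfare-loss triangle has base |Q_m − Q*| and height MEB(Q_m) (the vertical gap between SMB and MC is zero at Q* and MEB at Q_m).
DWL = ½ × 26.3350 × 66.6277 = 877.3202.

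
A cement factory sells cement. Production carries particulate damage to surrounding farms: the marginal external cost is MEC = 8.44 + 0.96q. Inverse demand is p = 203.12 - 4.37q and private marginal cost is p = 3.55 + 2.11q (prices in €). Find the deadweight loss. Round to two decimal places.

DWL = €97.07

Market equilibrium (private): 3.55 + 2.11q = 203.12 - 4.37q → q_m = 30.7978.
Social marginal cost = private MC + MEC = 11.99 + 3.07q.
Set SMC = demand: 11.99 + 3.07q = 203.12 - 4.37q → q* = 25.6895.
The loss is the area between SMC and demand from q* to q_m; with linear curves that's a triangle of height MEC(q_m).
DWL = ½ × 5.1083 × 38.0059 = 97.0728.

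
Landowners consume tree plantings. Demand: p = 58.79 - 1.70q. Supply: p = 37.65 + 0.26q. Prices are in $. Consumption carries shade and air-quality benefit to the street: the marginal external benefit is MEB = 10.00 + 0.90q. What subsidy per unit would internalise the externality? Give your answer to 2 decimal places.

subsidy = $36.44 per unit

Social marginal benefit = demand + MEB = 68.79 - 0.80q.
Set SMB = MC: 68.79 - 0.80q = 37.65 + 0.26q → q* = 29.3774.
The Pigouvian subsidy equals MEB at q*: 10.00 + 0.90×29.3774 = 36.4397.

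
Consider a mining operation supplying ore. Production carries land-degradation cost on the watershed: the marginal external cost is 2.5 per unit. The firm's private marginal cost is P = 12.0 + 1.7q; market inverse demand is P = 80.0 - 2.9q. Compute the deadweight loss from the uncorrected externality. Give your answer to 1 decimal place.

Market equilibrium (private): 12.0 + 1.7q = 80.0 - 2.9q → q_m = 14.7826.
Social marginal cost = private MC + MEC = 14.5 + 1.7q.
Set SMC = demand: 14.5 + 1.7q = 80.0 - 2.9q → q* = 14.2391.
Height of the DWL triangle at q_m is SMC(q_m) − demand(q_m) = MEC(q_m) = 2.5000.
DWL = ½ × 0.5435 × 2.5000 = 0.6794.

DWL = 0.7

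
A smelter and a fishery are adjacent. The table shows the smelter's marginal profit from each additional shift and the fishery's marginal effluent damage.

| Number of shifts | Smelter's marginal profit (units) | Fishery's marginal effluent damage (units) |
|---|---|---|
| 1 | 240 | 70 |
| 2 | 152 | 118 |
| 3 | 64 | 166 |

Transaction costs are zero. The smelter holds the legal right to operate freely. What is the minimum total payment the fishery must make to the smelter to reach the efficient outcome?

64

Left alone the smelter would choose level 3 (marginal profit stays positive).
Efficient level: k* = 2 (marginal profit ≥ marginal effluent damage through 2).
The fishery must at least cover the smelter's forgone profit from cutting 3→2: 64 = 64.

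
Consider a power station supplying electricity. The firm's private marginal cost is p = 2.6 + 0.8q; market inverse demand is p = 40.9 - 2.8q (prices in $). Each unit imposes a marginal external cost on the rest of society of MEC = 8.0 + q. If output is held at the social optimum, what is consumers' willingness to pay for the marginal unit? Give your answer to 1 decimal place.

P = $22.5

Social marginal cost = private MC + MEC = 10.6 + 1.8q.
Set SMC = demand: 10.6 + 1.8q = 40.9 - 2.8q → q* = 6.5870.
Consumer price on the demand curve at q*: 40.9 − 2.8×6.5870 = 22.4564.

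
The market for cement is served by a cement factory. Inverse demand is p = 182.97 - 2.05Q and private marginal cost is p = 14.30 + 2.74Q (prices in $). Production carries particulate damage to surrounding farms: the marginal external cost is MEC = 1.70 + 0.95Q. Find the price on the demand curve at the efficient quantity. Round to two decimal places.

Social marginal cost = private MC + MEC = 16.00 + 3.69Q.
Set SMC = demand: 16.00 + 3.69Q = 182.97 - 2.05Q → Q* = 29.0889.
Consumer price on the demand curve at Q*: 182.97 − 2.05×29.0889 = 123.3378.

P = $123.34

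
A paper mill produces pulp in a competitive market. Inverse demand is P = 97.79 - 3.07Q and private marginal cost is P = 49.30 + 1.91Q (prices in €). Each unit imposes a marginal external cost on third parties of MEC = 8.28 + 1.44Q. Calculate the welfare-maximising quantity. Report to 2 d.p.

Q* = 6.26

Social marginal cost = private MC + MEC = 57.58 + 3.35Q.
Set SMC = demand: 57.58 + 3.35Q = 97.79 - 3.07Q → Q* = 6.2632.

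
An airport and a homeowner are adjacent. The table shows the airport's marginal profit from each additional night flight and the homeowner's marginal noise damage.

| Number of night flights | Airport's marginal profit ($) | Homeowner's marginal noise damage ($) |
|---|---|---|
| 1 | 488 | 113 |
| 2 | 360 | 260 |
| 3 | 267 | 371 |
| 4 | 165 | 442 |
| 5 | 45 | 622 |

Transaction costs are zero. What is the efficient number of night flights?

2

Bargaining reaches the level where marginal profit last exceeds marginal noise damage.
That holds through level 2 (360 ≥ 260) but not at 3 (267 < 371).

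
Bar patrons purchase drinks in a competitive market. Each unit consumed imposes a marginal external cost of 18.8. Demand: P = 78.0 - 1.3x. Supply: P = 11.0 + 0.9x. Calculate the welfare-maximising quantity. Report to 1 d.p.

x* = 21.9

Social marginal benefit = demand − MEC = 59.2 - 1.3x.
Set SMB = MC: 59.2 - 1.3x = 11.0 + 0.9x → x* = 21.9091.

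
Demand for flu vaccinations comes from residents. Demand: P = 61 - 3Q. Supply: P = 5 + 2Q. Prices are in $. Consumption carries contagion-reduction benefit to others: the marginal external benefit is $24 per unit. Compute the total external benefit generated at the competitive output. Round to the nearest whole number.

$269

Market equilibrium (private): 5 + 2Q = 61 - 3Q → Q_m = 11.2000.
Total external benefit = MEB × Q_m = 24 × 11.2000 = 268.8000.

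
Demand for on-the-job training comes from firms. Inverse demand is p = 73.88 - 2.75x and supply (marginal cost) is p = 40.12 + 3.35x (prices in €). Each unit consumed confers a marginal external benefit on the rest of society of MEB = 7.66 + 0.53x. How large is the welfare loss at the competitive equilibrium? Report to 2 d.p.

Market equilibrium (private): 40.12 + 3.35x = 73.88 - 2.75x → x_m = 5.5344.
Social marginal benefit = demand + MEB = 81.54 - 2.22x.
Set SMB = MC: 81.54 - 2.22x = 40.12 + 3.35x → x* = 7.4363.
The loss is the area between SMB and MC from x* to x_m; with linear curves that's a triangle of height MEB(x_m).
DWL = ½ × 1.9019 × 10.5932 = 10.0736.

DWL = €10.07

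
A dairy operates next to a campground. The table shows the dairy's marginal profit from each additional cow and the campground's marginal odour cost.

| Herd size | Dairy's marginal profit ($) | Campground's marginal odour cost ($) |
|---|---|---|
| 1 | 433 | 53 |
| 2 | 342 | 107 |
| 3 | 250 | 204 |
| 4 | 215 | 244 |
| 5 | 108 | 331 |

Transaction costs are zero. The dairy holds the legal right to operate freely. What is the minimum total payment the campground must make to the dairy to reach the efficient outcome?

Left alone the dairy would choose level 5 (marginal profit stays positive).
Efficient level: k* = 3 (marginal profit ≥ marginal odour cost through 3).
The campground must at least cover the dairy's forgone profit from cutting 5→3: 215 + 108 = 323.

$323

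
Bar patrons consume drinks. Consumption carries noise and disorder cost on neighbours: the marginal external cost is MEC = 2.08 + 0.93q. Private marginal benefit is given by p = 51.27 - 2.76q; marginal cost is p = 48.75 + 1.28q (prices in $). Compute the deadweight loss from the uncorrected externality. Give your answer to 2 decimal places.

DWL = $0.71

Market equilibrium (private): 48.75 + 1.28q = 51.27 - 2.76q → q_m = 0.6238.
Social marginal benefit = demand − MEC = 49.19 - 3.69q.
Set SMB = MC: 49.19 - 3.69q = 48.75 + 1.28q → q* = 0.0885.
The welfare-loss triangle has base |q_m − q*| and height MEC(q_m) (the vertical gap between SMB and MC is zero at q* and MEC at q_m).
DWL = ½ × 0.5353 × 2.6601 = 0.7120.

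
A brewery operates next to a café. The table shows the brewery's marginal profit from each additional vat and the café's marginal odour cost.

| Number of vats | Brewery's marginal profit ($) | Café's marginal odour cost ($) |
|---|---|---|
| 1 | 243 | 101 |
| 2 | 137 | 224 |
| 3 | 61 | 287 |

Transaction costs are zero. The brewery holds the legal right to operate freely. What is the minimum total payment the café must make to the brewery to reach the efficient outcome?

Left alone the brewery would choose level 3 (marginal profit stays positive).
Efficient level: k* = 1 (marginal profit ≥ marginal odour cost through 1).
The café must at least cover the brewery's forgone profit from cutting 3→1: 137 + 61 = 198.

$198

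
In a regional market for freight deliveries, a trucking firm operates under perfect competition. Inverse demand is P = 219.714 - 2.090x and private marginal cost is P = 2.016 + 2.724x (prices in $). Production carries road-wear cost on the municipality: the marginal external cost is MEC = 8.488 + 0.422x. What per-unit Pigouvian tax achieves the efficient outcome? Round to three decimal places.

Social marginal cost = private MC + MEC = 10.504 + 3.146x.
Set SMC = demand: 10.504 + 3.146x = 219.714 - 2.090x → x* = 39.9561.
The Pigouvian tax equals MEC at x*: 8.488 + 0.422×39.9561 = 25.3495.

tax = $25.349 per unit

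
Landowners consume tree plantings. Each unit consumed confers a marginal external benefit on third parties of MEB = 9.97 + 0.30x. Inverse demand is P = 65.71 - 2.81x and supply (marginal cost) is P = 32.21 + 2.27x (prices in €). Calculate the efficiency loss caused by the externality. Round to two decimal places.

DWL = €14.93

Market equilibrium (private): 32.21 + 2.27x = 65.71 - 2.81x → x_m = 6.5945.
Social marginal benefit = demand + MEB = 75.68 - 2.51x.
Set SMB = MC: 75.68 - 2.51x = 32.21 + 2.27x → x* = 9.0941.
Between x* and x_m the wedge SMB − MC runs linearly from 0 to MEB(x_m), so the loss is a triangle.
DWL = ½ × 2.4996 × 11.9483 = 14.9330.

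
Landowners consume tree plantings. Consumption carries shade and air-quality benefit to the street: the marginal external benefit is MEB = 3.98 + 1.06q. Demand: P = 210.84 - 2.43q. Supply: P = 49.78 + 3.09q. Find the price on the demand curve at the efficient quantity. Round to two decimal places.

Social marginal benefit = demand + MEB = 214.82 - 1.37q.
Set SMB = MC: 214.82 - 1.37q = 49.78 + 3.09q → q* = 37.0045.
Consumer price on the demand curve at q*: 210.84 − 2.43×37.0045 = 120.9191.

P = 120.92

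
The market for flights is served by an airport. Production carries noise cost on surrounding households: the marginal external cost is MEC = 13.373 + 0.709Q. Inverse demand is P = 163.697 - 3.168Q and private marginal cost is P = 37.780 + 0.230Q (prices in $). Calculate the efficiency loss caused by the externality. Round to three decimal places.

Market equilibrium (private): 37.780 + 0.230Q = 163.697 - 3.168Q → Q_m = 37.0562.
Social marginal cost = private MC + MEC = 51.153 + 0.939Q.
Set SMC = demand: 51.153 + 0.939Q = 163.697 - 3.168Q → Q* = 27.4030.
The loss is the area between SMC and demand from Q* to Q_m; with linear curves that's a triangle of height MEC(Q_m).
DWL = ½ × 9.6532 × 39.6459 = 191.3549.

DWL = $191.355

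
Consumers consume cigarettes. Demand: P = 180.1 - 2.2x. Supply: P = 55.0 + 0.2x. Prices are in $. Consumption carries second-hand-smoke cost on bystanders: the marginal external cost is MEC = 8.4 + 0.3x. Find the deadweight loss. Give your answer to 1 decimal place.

Market equilibrium (private): 55.0 + 0.2x = 180.1 - 2.2x → x_m = 52.1250.
Social marginal benefit = demand − MEC = 171.7 - 2.5x.
Set SMB = MC: 171.7 - 2.5x = 55.0 + 0.2x → x* = 43.2222.
The loss is the area between SMB and MC from x* to x_m; with linear curves that's a triangle of height MEC(x_m).
DWL = ½ × 8.9028 × 24.0375 = 107.0005.

DWL = $107.0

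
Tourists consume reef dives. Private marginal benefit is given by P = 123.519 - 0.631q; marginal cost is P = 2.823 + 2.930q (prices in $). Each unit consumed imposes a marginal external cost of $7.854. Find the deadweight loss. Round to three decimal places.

DWL = $8.661

Market equilibrium (private): 2.823 + 2.930q = 123.519 - 0.631q → q_m = 33.8939.
Social marginal benefit = demand − MEC = 115.665 - 0.631q.
Set SMB = MC: 115.665 - 0.631q = 2.823 + 2.930q → q* = 31.6883.
The welfare-loss triangle has base |q_m − q*| and height MEC(q_m) (the vertical gap between SMB and MC is zero at q* and MEC at q_m).
DWL = ½ × 2.2056 × 7.8540 = 8.6614.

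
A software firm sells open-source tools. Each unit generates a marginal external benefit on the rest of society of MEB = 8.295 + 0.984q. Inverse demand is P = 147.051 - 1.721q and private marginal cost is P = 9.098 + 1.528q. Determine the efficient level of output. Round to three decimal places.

Social marginal cost = private MC − MEB = 0.803 + 0.544q.
Set SMC = demand: 0.803 + 0.544q = 147.051 - 1.721q → q* = 64.5687.

q* = 64.569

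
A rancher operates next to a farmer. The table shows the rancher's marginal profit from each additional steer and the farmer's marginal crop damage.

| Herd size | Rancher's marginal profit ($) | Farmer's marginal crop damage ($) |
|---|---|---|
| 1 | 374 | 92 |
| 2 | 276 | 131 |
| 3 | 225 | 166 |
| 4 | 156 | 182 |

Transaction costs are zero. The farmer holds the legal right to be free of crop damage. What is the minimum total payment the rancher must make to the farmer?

Efficient level: marginal profit ≥ marginal crop damage through level 3, so k* = 3.
With the farmer holding the right, the rancher must at least compensate total damage at k*: 92 + 131 + 166 = 389.

$389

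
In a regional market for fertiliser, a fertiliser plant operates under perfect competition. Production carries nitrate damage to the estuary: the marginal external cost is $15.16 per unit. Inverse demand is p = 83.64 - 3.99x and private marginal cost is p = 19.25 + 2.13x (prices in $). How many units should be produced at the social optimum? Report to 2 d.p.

Social marginal cost = private MC + MEC = 34.41 + 2.13x.
Set SMC = demand: 34.41 + 2.13x = 83.64 - 3.99x → x* = 8.0441.

x* = 8.04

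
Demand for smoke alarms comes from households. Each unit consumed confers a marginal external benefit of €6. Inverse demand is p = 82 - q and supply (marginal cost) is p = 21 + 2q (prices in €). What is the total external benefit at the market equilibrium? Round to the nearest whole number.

Market equilibrium (private): 21 + 2q = 82 - q → q_m = 20.3333.
Total external benefit = MEB × q_m = 6 × 20.3333 = 121.9998.

€122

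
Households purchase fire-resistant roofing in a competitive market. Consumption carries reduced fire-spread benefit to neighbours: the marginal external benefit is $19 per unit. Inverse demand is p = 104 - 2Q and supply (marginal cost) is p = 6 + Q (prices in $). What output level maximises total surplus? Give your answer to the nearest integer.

Social marginal benefit = demand + MEB = 123 - 2Q.
Set SMB = MC: 123 - 2Q = 6 + Q → Q* = 39.0000.

Q* = 39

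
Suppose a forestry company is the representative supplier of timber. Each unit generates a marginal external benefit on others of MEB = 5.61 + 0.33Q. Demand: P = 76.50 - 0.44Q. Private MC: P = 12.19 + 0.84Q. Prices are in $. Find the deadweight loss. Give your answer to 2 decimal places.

Market equilibrium (private): 12.19 + 0.84Q = 76.50 - 0.44Q → Q_m = 50.2422.
Social marginal cost = private MC − MEB = 6.58 + 0.51Q.
Set SMC = demand: 6.58 + 0.51Q = 76.50 - 0.44Q → Q* = 73.6000.
Between Q* and Q_m the wedge demand − SMC runs linearly from 0 to MEB(Q_m), so the loss is a triangle.
DWL = ½ × 23.3578 × 22.1899 = 259.1536.

DWL = $259.15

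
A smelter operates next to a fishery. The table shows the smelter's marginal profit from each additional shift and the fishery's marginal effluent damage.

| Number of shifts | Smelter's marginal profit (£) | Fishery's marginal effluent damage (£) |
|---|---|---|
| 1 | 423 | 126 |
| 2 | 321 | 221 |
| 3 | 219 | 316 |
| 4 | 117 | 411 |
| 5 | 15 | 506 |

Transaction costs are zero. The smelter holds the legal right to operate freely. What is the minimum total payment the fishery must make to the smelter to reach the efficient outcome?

Left alone the smelter would choose level 5 (marginal profit stays positive).
Efficient level: k* = 2 (marginal profit ≥ marginal effluent damage through 2).
The fishery must at least cover the smelter's forgone profit from cutting 5→2: 219 + 117 + 15 = 351.

£351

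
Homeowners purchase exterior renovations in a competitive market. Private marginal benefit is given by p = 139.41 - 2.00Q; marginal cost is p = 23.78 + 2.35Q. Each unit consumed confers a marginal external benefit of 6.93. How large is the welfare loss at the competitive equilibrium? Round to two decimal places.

DWL = 5.52

Market equilibrium (private): 23.78 + 2.35Q = 139.41 - 2.00Q → Q_m = 26.5816.
Social marginal benefit = demand + MEB = 146.34 - 2.00Q.
Set SMB = MC: 146.34 - 2.00Q = 23.78 + 2.35Q → Q* = 28.1747.
Between Q* and Q_m the wedge SMB − MC runs linearly from 0 to MEB(Q_m), so the loss is a triangle.
DWL = ½ × 1.5931 × 6.9300 = 5.5201.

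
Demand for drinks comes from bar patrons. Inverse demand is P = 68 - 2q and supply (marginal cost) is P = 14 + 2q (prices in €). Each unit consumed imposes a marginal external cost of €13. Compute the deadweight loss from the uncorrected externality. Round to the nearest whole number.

DWL = €21

Market equilibrium (private): 14 + 2q = 68 - 2q → q_m = 13.5000.
Social marginal benefit = demand − MEC = 55 - 2q.
Set SMB = MC: 55 - 2q = 14 + 2q → q* = 10.2500.
Height of the DWL triangle at q_m is MC(q_m) − SMB(q_m) = MEC(q_m) = 13.0000.
DWL = ½ × 3.2500 × 13.0000 = 21.1250.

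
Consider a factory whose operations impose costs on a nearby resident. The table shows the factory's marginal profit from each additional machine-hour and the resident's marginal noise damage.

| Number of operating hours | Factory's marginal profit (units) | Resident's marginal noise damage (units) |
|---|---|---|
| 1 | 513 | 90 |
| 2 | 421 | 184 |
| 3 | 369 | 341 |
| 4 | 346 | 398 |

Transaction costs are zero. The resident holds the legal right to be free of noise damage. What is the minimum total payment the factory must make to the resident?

Efficient level: marginal profit ≥ marginal noise damage through level 3, so k* = 3.
With the resident holding the right, the factory must at least compensate total damage at k*: 90 + 184 + 341 = 615.

615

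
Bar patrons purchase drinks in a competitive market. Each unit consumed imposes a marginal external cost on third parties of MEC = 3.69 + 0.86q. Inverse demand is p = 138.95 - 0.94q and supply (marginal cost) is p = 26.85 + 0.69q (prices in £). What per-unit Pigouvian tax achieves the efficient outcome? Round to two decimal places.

Social marginal benefit = demand − MEC = 135.26 - 1.80q.
Set SMB = MC: 135.26 - 1.80q = 26.85 + 0.69q → q* = 43.5382.
The Pigouvian tax equals MEC at q*: 3.69 + 0.86×43.5382 = 41.1329.

tax = £41.13 per unit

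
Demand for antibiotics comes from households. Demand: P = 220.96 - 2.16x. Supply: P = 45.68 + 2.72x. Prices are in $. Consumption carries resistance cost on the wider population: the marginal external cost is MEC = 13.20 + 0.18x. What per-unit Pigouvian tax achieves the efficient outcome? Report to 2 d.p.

tax = $18.97 per unit

Social marginal benefit = demand − MEC = 207.76 - 2.34x.
Set SMB = MC: 207.76 - 2.34x = 45.68 + 2.72x → x* = 32.0316.
The Pigouvian tax equals MEC at x*: 13.20 + 0.18×32.0316 = 18.9657.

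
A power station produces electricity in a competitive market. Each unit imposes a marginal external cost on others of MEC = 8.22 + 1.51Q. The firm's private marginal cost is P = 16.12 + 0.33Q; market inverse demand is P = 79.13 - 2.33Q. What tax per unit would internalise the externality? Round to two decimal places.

tax = 28.06 per unit

Social marginal cost = private MC + MEC = 24.34 + 1.84Q.
Set SMC = demand: 24.34 + 1.84Q = 79.13 - 2.33Q → Q* = 13.1391.
The Pigouvian tax equals MEC at Q*: 8.22 + 1.51×13.1391 = 28.0600.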